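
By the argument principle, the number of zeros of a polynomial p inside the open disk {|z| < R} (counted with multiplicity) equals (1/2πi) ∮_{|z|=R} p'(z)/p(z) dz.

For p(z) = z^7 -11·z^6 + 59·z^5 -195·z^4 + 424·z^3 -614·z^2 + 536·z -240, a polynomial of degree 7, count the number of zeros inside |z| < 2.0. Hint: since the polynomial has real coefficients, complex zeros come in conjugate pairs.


The zeros of p are: (1 + 1i), (1 - 1i), (2 + 2i), (2 - 2i), 3, (1 + 2i), (1 - 2i).
Their magnitudes are: 1.414, 1.414, 2.828, 2.828, 3, 2.236, 2.236.
Zeros with |z| < R = 2.0: (1 + 1i), (1 - 1i).
Count = 2.
By the argument principle, (1/2πi) ∮_{|z|=R} p'(z)/p(z) dz equals exactly this count.

Number of zeros inside |z| < 2.0: 2.


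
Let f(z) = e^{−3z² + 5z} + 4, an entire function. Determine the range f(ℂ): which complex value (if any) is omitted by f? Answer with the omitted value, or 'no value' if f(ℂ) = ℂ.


Little Picard bounds the complement of f(ℂ) to at most one point.
The exponent g(z) = −3z² + 5z is a nonconstant polynomial, hence surjective onto ℂ. So e^{g(z)} takes every value in {e^w : w ∈ ℂ} = ℂ ∖ {0}. Adding 4 shifts the range to ℂ ∖ {4}. f omits exactly 4.

Omitted value: 4.


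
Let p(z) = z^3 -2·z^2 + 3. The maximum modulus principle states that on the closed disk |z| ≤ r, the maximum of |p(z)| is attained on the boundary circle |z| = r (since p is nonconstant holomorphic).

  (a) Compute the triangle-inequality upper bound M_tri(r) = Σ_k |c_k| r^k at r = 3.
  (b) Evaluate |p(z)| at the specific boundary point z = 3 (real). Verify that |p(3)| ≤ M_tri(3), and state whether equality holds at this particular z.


Coefficients: c_0 = 3, c_1 = 0, c_2 = -2, c_3 = 1. Radius r = 3.
Part (a). Triangle bound: M_tri(r) = Σ_k |c_k| r^k
  = |3|·3^0 + |0|·3^1 + |-2|·3^2 + |1|·3^3
  = 3 + 0 + 18 + 27 = 48.
This bounds M(r) := max_{|z|=r} |p(z)| from above; equality holds iff all terms c_k z^k can be made to align in phase at a single z on |z|=r.
Part (b). At z = 3 (real, on the circle |z| = r):
  p(3) = (3)·3^0 + (0)·3^1 + (-2)·3^2 + (1)·3^3 = 12.
  |p(3)| = 12.
Check: |p(3)| = 12 ≤ 48 = M_tri(3). ✓ Equality does not hold at z = 3 (the coefficients have mixed signs, so the terms do not all align in phase there).

M_tri(3) = 48; |p(3)| = 12; equality at z=3: no.


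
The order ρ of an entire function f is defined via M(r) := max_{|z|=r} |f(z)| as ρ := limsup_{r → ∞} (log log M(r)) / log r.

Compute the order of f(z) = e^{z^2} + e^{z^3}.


Each summand is entire of order 2 and 3 respectively (as in the single-exponential case). The order of a sum is at most the max of the orders, so ρ ≤ 3. For the lower bound: on |z|=r choose arg z so that 1z^3 is real positive; then |e^{1z^3}| = e^{1r^3} while |e^{1z^2}| ≤ e^{1r^2} = o(e^{1r^3}). So |f| ≥ e^{1r^3}(1 − o(1)) and ρ ≥ 3. Hence ρ = max(2, 3) = 3.
Therefore ρ = 3.

Order ρ = 3.


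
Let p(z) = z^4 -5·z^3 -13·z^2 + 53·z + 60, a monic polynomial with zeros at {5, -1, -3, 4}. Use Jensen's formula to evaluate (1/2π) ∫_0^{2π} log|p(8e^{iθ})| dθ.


Zeros: -3, -1, 4, 5; r = 8.
Inside |z| < r: -3, -1, 4, 5. Outside (|z| ≥ r): ∅.
p(0) = 60, so log|p(0)| = log(60) = 4.0943.
Apply Jensen: I(r) = log|p(0)| + Σ_k log(r/|z_k|), summed over zeros inside |z| < r.
  log(r/|z_k|) for z_k = 5: log(8/5) = 0.4700
  log(r/|z_k|) for z_k = -1: log(8/1) = 2.0794
  log(r/|z_k|) for z_k = -3: log(8/3) = 0.9808
  log(r/|z_k|) for z_k = 4: log(8/4) = 0.6931
Sum over inside zeros: 4.2234.
I(r) = log|p(0)| + (inside sum) = 4.0943 + 4.2234 = 8.3178.
Closed form (all zeros inside, monic): I(r) = n·log(r) = 4·log(8) = 8.3178. ✓

I(r) ≈ 8.3178.


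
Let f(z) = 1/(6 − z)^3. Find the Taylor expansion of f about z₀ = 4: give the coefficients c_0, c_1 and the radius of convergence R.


Let w = z − z₀, so z = z₀ + w.
Then 6 − z = 6 − (z₀ + w) = (6 − z₀) − w = 2 − w.
f(z) = 1/(2 − w)^3 = (1/(2)^3) · (1 − w/(2))^{−3}.
By the binomial series (1−u)^{−3} = Σ_{n≥0} C(n+2, 2) u^n for |u|<1, with u = w/(2):
  c_n = C(n+2, 2) / (2)^(n+3).
  c_0 = 1/(2)^3 = 1/8.
  c_1 = 3/(2)^4 = 3/16.
The series is valid for |w/d| < 1, i.e. |z − z₀| < |d|.
Radius of convergence: R = |6 − z₀| = |2| = 2 (distance from z₀ to the singularity z = 6).

c_0 = 1/8, c_1 = 3/16; R = 2.


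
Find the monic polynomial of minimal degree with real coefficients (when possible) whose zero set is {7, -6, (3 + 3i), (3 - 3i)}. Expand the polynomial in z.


The polynomial is p(z) = ∏_{α ∈ S} (z − α), where S = {7, -6, (3 + 3i), (3 - 3i)}.
Expanding the product yields: p(z) = z^4 -7·z^3 -18·z^2 + 234·z -756.
Note conjugate pairs combine to real quadratics: (z − (3+3i))(z − (3−3i)) = z² − 6z + 18.
The resulting polynomial has degree 4 and real coefficients as required.

p(z) = z^4 -7·z^3 -18·z^2 + 234·z -756.


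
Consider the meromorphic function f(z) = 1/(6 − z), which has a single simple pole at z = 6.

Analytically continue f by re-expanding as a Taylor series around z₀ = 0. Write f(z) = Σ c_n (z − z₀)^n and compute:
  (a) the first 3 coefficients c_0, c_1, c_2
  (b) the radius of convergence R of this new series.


Let w = z − z₀, so z = z₀ + w.
Then 6 − z = 6 − (z₀ + w) = (6 − z₀) − w = 6 − w.
f(z) = 1/(6 − w) = (1/(6)) · 1/(1 − w/(6)) = Σ_{n≥0} w^n / (6)^(n+1).
So c_n = 1/(6)^(n+1):
  c_0 = 1/(6)^1 = 1/6.
  c_1 = 1/(6)^2 = 1/36.
  c_2 = 1/(6)^3 = 1/216.
The series is valid for |w/d| < 1, i.e. |z − z₀| < |d|.
Radius of convergence: R = |6 − z₀| = |6| = 6 (distance from z₀ to the singularity z = 6).

c_0 = 1/6, c_1 = 1/36, c_2 = 1/216; R = 6.


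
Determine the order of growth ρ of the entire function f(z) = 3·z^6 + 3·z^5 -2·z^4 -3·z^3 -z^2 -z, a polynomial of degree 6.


|f(z)| ≤ Σ|c_k|·r^k = O(r^6) as r → ∞. Polynomial growth is O(e^{r^ε}) for every ε > 0 (since r^6/e^{r^ε} → 0), so ρ ≤ ε for all ε > 0, i.e. ρ = 0. Every nonconstant polynomial has order 0.
Therefore ρ = 0.

Order ρ = 0.


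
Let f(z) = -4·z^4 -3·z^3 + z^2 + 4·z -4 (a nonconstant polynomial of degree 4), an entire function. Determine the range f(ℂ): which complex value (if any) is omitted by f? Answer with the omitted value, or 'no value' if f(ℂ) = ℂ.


Little Picard bounds the complement of f(ℂ) to at most one point.
For every w ∈ ℂ, the equation p(z) − w = 0 is a nonconstant polynomial in z and hence has at least one root by the fundamental theorem of algebra. So p is surjective onto ℂ, omitting no value.

Omitted value: no value.


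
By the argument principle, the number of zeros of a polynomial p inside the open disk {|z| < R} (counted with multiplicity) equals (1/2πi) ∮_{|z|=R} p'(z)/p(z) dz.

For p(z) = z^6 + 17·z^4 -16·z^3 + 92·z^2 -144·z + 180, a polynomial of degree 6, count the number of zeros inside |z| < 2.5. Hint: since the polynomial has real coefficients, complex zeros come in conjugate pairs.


The zeros of p are: (-1 + 3i), (-1 - 3i), (0 + 3i), (0 - 3i), (1 + 1i), (1 - 1i).
Their magnitudes are: 3.162, 3.162, 3, 3, 1.414, 1.414.
Zeros with |z| < R = 2.5: (1 + 1i), (1 - 1i).
Count = 2.
By the argument principle, (1/2πi) ∮_{|z|=R} p'(z)/p(z) dz equals exactly this count.

Number of zeros inside |z| < 2.5: 2.


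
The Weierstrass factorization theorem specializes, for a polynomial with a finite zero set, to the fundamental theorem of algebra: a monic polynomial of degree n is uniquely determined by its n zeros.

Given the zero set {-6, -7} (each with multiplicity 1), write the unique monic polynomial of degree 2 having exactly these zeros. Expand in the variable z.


The polynomial is p(z) = ∏_{α ∈ S} (z − α), where S = {-6, -7}.
Expanding the product yields: p(z) = z^2 + 13·z + 42.
The resulting polynomial has degree 2 and real coefficients as required.

p(z) = z^2 + 13·z + 42.


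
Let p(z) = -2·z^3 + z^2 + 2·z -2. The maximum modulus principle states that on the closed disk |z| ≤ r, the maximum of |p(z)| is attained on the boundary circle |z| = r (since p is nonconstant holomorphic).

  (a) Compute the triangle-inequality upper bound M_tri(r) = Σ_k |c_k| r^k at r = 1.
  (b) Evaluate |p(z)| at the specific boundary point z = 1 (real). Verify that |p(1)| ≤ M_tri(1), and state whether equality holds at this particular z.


Coefficients: c_0 = -2, c_1 = 2, c_2 = 1, c_3 = -2. Radius r = 1.
Part (a). Triangle bound: M_tri(r) = Σ_k |c_k| r^k
  = |-2|·1^0 + |2|·1^1 + |1|·1^2 + |-2|·1^3
  = 2 + 2 + 1 + 2 = 7.
This bounds M(r) := max_{|z|=r} |p(z)| from above; equality holds iff all terms c_k z^k can be made to align in phase at a single z on |z|=r.
Part (b). At z = 1 (real, on the circle |z| = r):
  p(1) = (-2)·1^0 + (2)·1^1 + (1)·1^2 + (-2)·1^3 = -1.
  |p(1)| = 1.
Check: |p(1)| = 1 ≤ 7 = M_tri(1). ✓ Equality does not hold at z = 1 (the coefficients have mixed signs, so the terms do not all align in phase there).

M_tri(1) = 7; |p(1)| = 1; equality at z=1: no.


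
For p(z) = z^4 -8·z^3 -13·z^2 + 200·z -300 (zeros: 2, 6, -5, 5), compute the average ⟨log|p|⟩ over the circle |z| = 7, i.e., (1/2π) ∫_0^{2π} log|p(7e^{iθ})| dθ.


Zeros: -5, 2, 5, 6; r = 7.
Inside |z| < r: -5, 2, 5, 6. Outside (|z| ≥ r): ∅.
p(0) = -300, so log|p(0)| = log(300) = 5.7038.
Apply Jensen: I(r) = log|p(0)| + Σ_k log(r/|z_k|), summed over zeros inside |z| < r.
  log(r/|z_k|) for z_k = 2: log(7/2) = 1.2528
  log(r/|z_k|) for z_k = 6: log(7/6) = 0.1542
  log(r/|z_k|) for z_k = -5: log(7/5) = 0.3365
  log(r/|z_k|) for z_k = 5: log(7/5) = 0.3365
Sum over inside zeros: 2.0799.
I(r) = log|p(0)| + (inside sum) = 5.7038 + 2.0799 = 7.7836.
Closed form (all zeros inside, monic): I(r) = n·log(r) = 4·log(7) = 7.7836. ✓

I(r) ≈ 7.7836.


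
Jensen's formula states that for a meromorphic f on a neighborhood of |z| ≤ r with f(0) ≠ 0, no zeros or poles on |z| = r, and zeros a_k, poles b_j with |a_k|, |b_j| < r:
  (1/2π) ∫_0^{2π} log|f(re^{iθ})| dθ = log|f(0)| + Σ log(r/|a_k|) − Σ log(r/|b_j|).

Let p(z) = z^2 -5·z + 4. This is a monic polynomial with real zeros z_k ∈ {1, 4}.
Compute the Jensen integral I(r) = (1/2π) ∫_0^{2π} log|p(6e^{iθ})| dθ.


Zeros: 1, 4; r = 6.
Inside |z| < r: 1, 4. Outside (|z| ≥ r): ∅.
p(0) = 4, so log|p(0)| = log(4) = 1.3863.
Apply Jensen: I(r) = log|p(0)| + Σ_k log(r/|z_k|), summed over zeros inside |z| < r.
  log(r/|z_k|) for z_k = 1: log(6/1) = 1.7918
  log(r/|z_k|) for z_k = 4: log(6/4) = 0.4055
Sum over inside zeros: 2.1972.
I(r) = log|p(0)| + (inside sum) = 1.3863 + 2.1972 = 3.5835.
Closed form (all zeros inside, monic): I(r) = n·log(r) = 2·log(6) = 3.5835. ✓

I(r) ≈ 3.5835.


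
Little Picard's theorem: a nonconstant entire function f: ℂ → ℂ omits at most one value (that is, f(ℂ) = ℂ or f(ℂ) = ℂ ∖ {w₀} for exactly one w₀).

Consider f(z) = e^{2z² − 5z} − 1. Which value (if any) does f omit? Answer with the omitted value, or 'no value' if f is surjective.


Little Picard bounds the complement of f(ℂ) to at most one point.
The exponent g(z) = 2z² − 5z is a nonconstant polynomial, hence surjective onto ℂ. So e^{g(z)} takes every value in {e^w : w ∈ ℂ} = ℂ ∖ {0}. Adding -1 shifts the range to ℂ ∖ {-1}. f omits exactly -1.

Omitted value: -1.


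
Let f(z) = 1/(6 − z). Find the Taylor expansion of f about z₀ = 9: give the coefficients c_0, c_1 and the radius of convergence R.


Let w = z − z₀, so z = z₀ + w.
Then 6 − z = 6 − (z₀ + w) = (6 − z₀) − w = -3 − w.
f(z) = 1/(-3 − w) = (1/(-3)) · 1/(1 − w/(-3)) = Σ_{n≥0} w^n / (-3)^(n+1).
So c_n = 1/(-3)^(n+1):
  c_0 = 1/(-3)^1 = -1/3.
  c_1 = 1/(-3)^2 = 1/9.
The series is valid for |w/d| < 1, i.e. |z − z₀| < |d|.
Radius of convergence: R = |6 − z₀| = |-3| = 3 (distance from z₀ to the singularity z = 6).

c_0 = -1/3, c_1 = 1/9; R = 3.


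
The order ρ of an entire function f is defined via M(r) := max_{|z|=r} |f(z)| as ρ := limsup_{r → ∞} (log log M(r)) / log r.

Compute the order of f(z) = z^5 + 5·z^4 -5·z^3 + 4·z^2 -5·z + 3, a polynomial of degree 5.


|f(z)| ≤ Σ|c_k|·r^k = O(r^5) as r → ∞. Polynomial growth is O(e^{r^ε}) for every ε > 0 (since r^5/e^{r^ε} → 0), so ρ ≤ ε for all ε > 0, i.e. ρ = 0. Every nonconstant polynomial has order 0.
Therefore ρ = 0.

Order ρ = 0.


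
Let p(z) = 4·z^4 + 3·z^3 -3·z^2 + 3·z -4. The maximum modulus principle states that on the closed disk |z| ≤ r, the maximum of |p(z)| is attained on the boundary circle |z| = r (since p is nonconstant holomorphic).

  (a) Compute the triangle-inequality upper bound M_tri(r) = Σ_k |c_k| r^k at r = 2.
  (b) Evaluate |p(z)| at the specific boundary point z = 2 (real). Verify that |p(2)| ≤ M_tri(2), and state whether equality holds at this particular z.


Coefficients: c_0 = -4, c_1 = 3, c_2 = -3, c_3 = 3, c_4 = 4. Radius r = 2.
Part (a). Triangle bound: M_tri(r) = Σ_k |c_k| r^k
  = |-4|·2^0 + |3|·2^1 + |-3|·2^2 + |3|·2^3 + |4|·2^4
  = 4 + 6 + 12 + 24 + 64 = 110.
This bounds M(r) := max_{|z|=r} |p(z)| from above; equality holds iff all terms c_k z^k can be made to align in phase at a single z on |z|=r.
Part (b). At z = 2 (real, on the circle |z| = r):
  p(2) = (-4)·2^0 + (3)·2^1 + (-3)·2^2 + (3)·2^3 + (4)·2^4 = 78.
  |p(2)| = 78.
Check: |p(2)| = 78 ≤ 110 = M_tri(2). ✓ Equality does not hold at z = 2 (the coefficients have mixed signs, so the terms do not all align in phase there).

M_tri(2) = 110; |p(2)| = 78; equality at z=2: no.


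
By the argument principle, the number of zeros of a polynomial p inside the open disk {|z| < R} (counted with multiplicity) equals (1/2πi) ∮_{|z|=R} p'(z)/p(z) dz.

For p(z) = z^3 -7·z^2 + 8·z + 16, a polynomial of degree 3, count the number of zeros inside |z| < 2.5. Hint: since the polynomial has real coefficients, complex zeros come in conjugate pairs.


The zeros of p are: -1, 4, 4.
Their magnitudes are: 1, 4, 4.
Zeros with |z| < R = 2.5: -1.
Count = 1.
By the argument principle, (1/2πi) ∮_{|z|=R} p'(z)/p(z) dz equals exactly this count.

Number of zeros inside |z| < 2.5: 1.


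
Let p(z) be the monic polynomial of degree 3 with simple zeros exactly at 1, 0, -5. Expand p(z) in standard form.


The polynomial is p(z) = ∏_{α ∈ S} (z − α), where S = {1, 0, -5}.
Expanding the product yields: p(z) = z^3 + 4·z^2 -5·z.
The resulting polynomial has degree 3 and real coefficients as required.

p(z) = z^3 + 4·z^2 -5·z.


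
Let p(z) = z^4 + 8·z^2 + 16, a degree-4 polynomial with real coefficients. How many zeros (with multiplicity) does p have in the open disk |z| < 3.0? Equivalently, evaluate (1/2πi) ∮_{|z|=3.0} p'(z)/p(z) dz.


The zeros of p are: (0 + 2i), (0 - 2i), (0 + 2i), (0 - 2i).
Their magnitudes are: 2, 2, 2, 2.
Zeros with |z| < R = 3.0: (0 + 2i), (0 - 2i), (0 + 2i), (0 - 2i).
Count = 4.
By the argument principle, (1/2πi) ∮_{|z|=R} p'(z)/p(z) dz equals exactly this count.

Number of zeros inside |z| < 3.0: 4.


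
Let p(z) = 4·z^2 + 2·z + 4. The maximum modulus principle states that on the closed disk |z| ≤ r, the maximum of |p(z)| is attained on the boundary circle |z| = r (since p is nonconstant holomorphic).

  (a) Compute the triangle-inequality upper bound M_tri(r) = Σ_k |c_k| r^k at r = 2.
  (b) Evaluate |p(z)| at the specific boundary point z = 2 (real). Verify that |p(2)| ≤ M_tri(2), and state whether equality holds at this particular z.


Coefficients: c_0 = 4, c_1 = 2, c_2 = 4. Radius r = 2.
Part (a). Triangle bound: M_tri(r) = Σ_k |c_k| r^k
  = |4|·2^0 + |2|·2^1 + |4|·2^2
  = 4 + 4 + 16 = 24.
This bounds M(r) := max_{|z|=r} |p(z)| from above; equality holds iff all terms c_k z^k can be made to align in phase at a single z on |z|=r.
Part (b). At z = 2 (real, on the circle |z| = r):
  p(2) = (4)·2^0 + (2)·2^1 + (4)·2^2 = 24.
  |p(2)| = 24.
Since all nonzero coefficients share the same sign, |p(2)| = 24 = M_tri(2); the triangle bound is attained at z = 2, so in fact M(r) = 24.

M_tri(2) = 24; |p(2)| = 24; equality at z=2: yes.


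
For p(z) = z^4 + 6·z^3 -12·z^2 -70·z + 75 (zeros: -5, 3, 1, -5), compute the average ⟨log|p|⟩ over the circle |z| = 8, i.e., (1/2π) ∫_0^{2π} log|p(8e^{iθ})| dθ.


Zeros: -5, -5, 1, 3; r = 8.
Inside |z| < r: -5, -5, 1, 3. Outside (|z| ≥ r): ∅.
p(0) = 75, so log|p(0)| = log(75) = 4.3175.
Apply Jensen: I(r) = log|p(0)| + Σ_k log(r/|z_k|), summed over zeros inside |z| < r.
  log(r/|z_k|) for z_k = -5: log(8/5) = 0.4700
  log(r/|z_k|) for z_k = 3: log(8/3) = 0.9808
  log(r/|z_k|) for z_k = 1: log(8/1) = 2.0794
  log(r/|z_k|) for z_k = -5: log(8/5) = 0.4700
Sum over inside zeros: 4.0003.
I(r) = log|p(0)| + (inside sum) = 4.3175 + 4.0003 = 8.3178.
Closed form (all zeros inside, monic): I(r) = n·log(r) = 4·log(8) = 8.3178. ✓

I(r) ≈ 8.3178.


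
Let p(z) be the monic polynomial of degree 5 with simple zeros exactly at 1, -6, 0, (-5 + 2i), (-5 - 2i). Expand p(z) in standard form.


The polynomial is p(z) = ∏_{α ∈ S} (z − α), where S = {1, -6, 0, (-5 + 2i), (-5 - 2i)}.
Expanding the product yields: p(z) = z^5 + 15·z^4 + 73·z^3 + 85·z^2 -174·z.
Note conjugate pairs combine to real quadratics: (z − (-5+2i))(z − (-5−2i)) = z² + 10z + 29.
The resulting polynomial has degree 5 and real coefficients as required.

p(z) = z^5 + 15·z^4 + 73·z^3 + 85·z^2 -174·z.


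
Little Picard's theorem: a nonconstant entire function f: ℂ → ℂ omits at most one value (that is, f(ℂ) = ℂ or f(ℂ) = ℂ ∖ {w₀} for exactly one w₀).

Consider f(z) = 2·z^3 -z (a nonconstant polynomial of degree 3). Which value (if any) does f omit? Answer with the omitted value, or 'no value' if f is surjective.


Little Picard bounds the complement of f(ℂ) to at most one point.
For every w ∈ ℂ, the equation p(z) − w = 0 is a nonconstant polynomial in z and hence has at least one root by the fundamental theorem of algebra. So p is surjective onto ℂ, omitting no value.

Omitted value: no value.


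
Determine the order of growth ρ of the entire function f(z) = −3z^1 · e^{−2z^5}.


M(r) = max_{|z|=r} |-3|·|z|^1·|e^{−2z^5}| = 3·r^1 · e^{2r^5} (the factors attain their maxima compatibly on |z|=r). Then log M(r) = log 3 + 1·log r + 2r^5, dominated by the last term, so log log M(r) ~ 5·log r. The polynomial factor -3z^1 contributes only a log r term and does not affect the order. ρ = 5.
Therefore ρ = 5.

Order ρ = 5.


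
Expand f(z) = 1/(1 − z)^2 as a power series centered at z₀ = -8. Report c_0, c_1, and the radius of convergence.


Let w = z − z₀, so z = z₀ + w.
Then 1 − z = 1 − (z₀ + w) = (1 − z₀) − w = 9 − w.
f(z) = 1/(9 − w)^2 = (1/(9)^2) · (1 − w/(9))^{−2}.
By the binomial series (1−u)^{−2} = Σ_{n≥0} C(n+1, 1) u^n for |u|<1, with u = w/(9):
  c_n = C(n+1, 1) / (9)^(n+2).
  c_0 = 1/(9)^2 = 1/81.
  c_1 = 2/(9)^3 = 2/729.
The series is valid for |w/d| < 1, i.e. |z − z₀| < |d|.
Radius of convergence: R = |1 − z₀| = |9| = 9 (distance from z₀ to the singularity z = 1).

c_0 = 1/81, c_1 = 2/729; R = 9.


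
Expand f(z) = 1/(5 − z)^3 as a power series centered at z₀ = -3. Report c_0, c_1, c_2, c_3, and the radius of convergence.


Let w = z − z₀, so z = z₀ + w.
Then 5 − z = 5 − (z₀ + w) = (5 − z₀) − w = 8 − w.
f(z) = 1/(8 − w)^3 = (1/(8)^3) · (1 − w/(8))^{−3}.
By the binomial series (1−u)^{−3} = Σ_{n≥0} C(n+2, 2) u^n for |u|<1, with u = w/(8):
  c_n = C(n+2, 2) / (8)^(n+3).
  c_0 = 1/(8)^3 = 1/512.
  c_1 = 3/(8)^4 = 3/4096.
  c_2 = 6/(8)^5 = 3/16384.
  c_3 = 10/(8)^6 = 5/131072.
The series is valid for |w/d| < 1, i.e. |z − z₀| < |d|.
Radius of convergence: R = |5 − z₀| = |8| = 8 (distance from z₀ to the singularity z = 5).

c_0 = 1/512, c_1 = 3/4096, c_2 = 3/16384, c_3 = 5/131072; R = 8.


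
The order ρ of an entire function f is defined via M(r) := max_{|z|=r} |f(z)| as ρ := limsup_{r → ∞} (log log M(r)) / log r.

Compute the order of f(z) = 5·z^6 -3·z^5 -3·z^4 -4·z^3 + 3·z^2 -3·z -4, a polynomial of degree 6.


|f(z)| ≤ Σ|c_k|·r^k = O(r^6) as r → ∞. Polynomial growth is O(e^{r^ε}) for every ε > 0 (since r^6/e^{r^ε} → 0), so ρ ≤ ε for all ε > 0, i.e. ρ = 0. Every nonconstant polynomial has order 0.
Therefore ρ = 0.

Order ρ = 0.


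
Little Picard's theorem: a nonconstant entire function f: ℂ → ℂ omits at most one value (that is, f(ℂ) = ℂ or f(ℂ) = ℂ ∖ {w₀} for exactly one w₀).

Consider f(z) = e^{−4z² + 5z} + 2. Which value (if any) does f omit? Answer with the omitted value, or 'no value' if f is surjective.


Little Picard bounds the complement of f(ℂ) to at most one point.
The exponent g(z) = −4z² + 5z is a nonconstant polynomial, hence surjective onto ℂ. So e^{g(z)} takes every value in {e^w : w ∈ ℂ} = ℂ ∖ {0}. Adding 2 shifts the range to ℂ ∖ {2}. f omits exactly 2.

Omitted value: 2.


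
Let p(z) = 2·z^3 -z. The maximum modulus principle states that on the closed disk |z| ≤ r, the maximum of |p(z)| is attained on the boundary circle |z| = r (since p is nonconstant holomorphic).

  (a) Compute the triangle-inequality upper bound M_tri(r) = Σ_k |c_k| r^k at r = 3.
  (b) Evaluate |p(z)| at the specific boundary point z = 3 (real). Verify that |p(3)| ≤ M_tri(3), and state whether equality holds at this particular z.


Coefficients: c_0 = 0, c_1 = -1, c_2 = 0, c_3 = 2. Radius r = 3.
Part (a). Triangle bound: M_tri(r) = Σ_k |c_k| r^k
  = |0|·3^0 + |-1|·3^1 + |0|·3^2 + |2|·3^3
  = 0 + 3 + 0 + 54 = 57.
This bounds M(r) := max_{|z|=r} |p(z)| from above; equality holds iff all terms c_k z^k can be made to align in phase at a single z on |z|=r.
Part (b). At z = 3 (real, on the circle |z| = r):
  p(3) = (0)·3^0 + (-1)·3^1 + (0)·3^2 + (2)·3^3 = 51.
  |p(3)| = 51.
Check: |p(3)| = 51 ≤ 57 = M_tri(3). ✓ Equality does not hold at z = 3 (the coefficients have mixed signs, so the terms do not all align in phase there).

M_tri(3) = 57; |p(3)| = 51; equality at z=3: no.


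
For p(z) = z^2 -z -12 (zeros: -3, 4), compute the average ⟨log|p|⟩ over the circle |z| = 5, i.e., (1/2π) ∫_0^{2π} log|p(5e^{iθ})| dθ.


Zeros: -3, 4; r = 5.
Inside |z| < r: -3, 4. Outside (|z| ≥ r): ∅.
p(0) = -12, so log|p(0)| = log(12) = 2.4849.
Apply Jensen: I(r) = log|p(0)| + Σ_k log(r/|z_k|), summed over zeros inside |z| < r.
  log(r/|z_k|) for z_k = -3: log(5/3) = 0.5108
  log(r/|z_k|) for z_k = 4: log(5/4) = 0.2231
Sum over inside zeros: 0.7340.
I(r) = log|p(0)| + (inside sum) = 2.4849 + 0.7340 = 3.2189.
Closed form (all zeros inside, monic): I(r) = n·log(r) = 2·log(5) = 3.2189. ✓

I(r) ≈ 3.2189.


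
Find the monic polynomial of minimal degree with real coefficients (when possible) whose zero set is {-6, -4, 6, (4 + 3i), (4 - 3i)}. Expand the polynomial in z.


The polynomial is p(z) = ∏_{α ∈ S} (z − α), where S = {-6, -4, 6, (4 + 3i), (4 - 3i)}.
Expanding the product yields: p(z) = z^5 -4·z^4 -43·z^3 + 244·z^2 + 252·z -3600.
Note conjugate pairs combine to real quadratics: (z − (4+3i))(z − (4−3i)) = z² − 8z + 25.
The resulting polynomial has degree 5 and real coefficients as required.

p(z) = z^5 -4·z^4 -43·z^3 + 244·z^2 + 252·z -3600.


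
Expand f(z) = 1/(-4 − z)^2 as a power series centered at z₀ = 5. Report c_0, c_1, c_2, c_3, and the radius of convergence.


Let w = z − z₀, so z = z₀ + w.
Then -4 − z = -4 − (z₀ + w) = (-4 − z₀) − w = -9 − w.
f(z) = 1/(-9 − w)^2 = (1/(-9)^2) · (1 − w/(-9))^{−2}.
By the binomial series (1−u)^{−2} = Σ_{n≥0} C(n+1, 1) u^n for |u|<1, with u = w/(-9):
  c_n = C(n+1, 1) / (-9)^(n+2).
  c_0 = 1/(-9)^2 = 1/81.
  c_1 = 2/(-9)^3 = -2/729.
  c_2 = 3/(-9)^4 = 1/2187.
  c_3 = 4/(-9)^5 = -4/59049.
The series is valid for |w/d| < 1, i.e. |z − z₀| < |d|.
Radius of convergence: R = |-4 − z₀| = |-9| = 9 (distance from z₀ to the singularity z = -4).

c_0 = 1/81, c_1 = -2/729, c_2 = 1/2187, c_3 = -4/59049; R = 9.


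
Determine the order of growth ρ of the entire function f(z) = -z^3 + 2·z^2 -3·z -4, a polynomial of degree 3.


|f(z)| ≤ Σ|c_k|·r^k = O(r^3) as r → ∞. Polynomial growth is O(e^{r^ε}) for every ε > 0 (since r^3/e^{r^ε} → 0), so ρ ≤ ε for all ε > 0, i.e. ρ = 0. Every nonconstant polynomial has order 0.
Therefore ρ = 0.

Order ρ = 0.


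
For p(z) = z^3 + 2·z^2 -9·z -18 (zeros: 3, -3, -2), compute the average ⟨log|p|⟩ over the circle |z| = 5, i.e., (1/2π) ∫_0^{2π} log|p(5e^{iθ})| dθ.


Zeros: -3, -2, 3; r = 5.
Inside |z| < r: -3, -2, 3. Outside (|z| ≥ r): ∅.
p(0) = -18, so log|p(0)| = log(18) = 2.8904.
Apply Jensen: I(r) = log|p(0)| + Σ_k log(r/|z_k|), summed over zeros inside |z| < r.
  log(r/|z_k|) for z_k = 3: log(5/3) = 0.5108
  log(r/|z_k|) for z_k = -3: log(5/3) = 0.5108
  log(r/|z_k|) for z_k = -2: log(5/2) = 0.9163
Sum over inside zeros: 1.9379.
I(r) = log|p(0)| + (inside sum) = 2.8904 + 1.9379 = 4.8283.
Closed form (all zeros inside, monic): I(r) = n·log(r) = 3·log(5) = 4.8283. ✓

I(r) ≈ 4.8283.


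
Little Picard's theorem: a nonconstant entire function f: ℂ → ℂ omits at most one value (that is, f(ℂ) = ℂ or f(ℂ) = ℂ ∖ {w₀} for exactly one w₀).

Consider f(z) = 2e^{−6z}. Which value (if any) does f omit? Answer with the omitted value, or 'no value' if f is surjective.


Little Picard bounds the complement of f(ℂ) to at most one point.
e^{−6z} is never zero on ℂ, so 2·e^{−6z} takes every value in ℂ ∖ {0}. Adding 0 shifts the range to ℂ ∖ {0}. Thus f omits exactly the value 0.

Omitted value: 0.


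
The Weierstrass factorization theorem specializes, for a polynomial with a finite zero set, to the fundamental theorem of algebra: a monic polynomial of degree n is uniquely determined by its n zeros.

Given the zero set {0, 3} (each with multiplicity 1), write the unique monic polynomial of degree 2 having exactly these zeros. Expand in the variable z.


The polynomial is p(z) = ∏_{α ∈ S} (z − α), where S = {0, 3}.
Expanding the product yields: p(z) = z^2 -3·z.
The resulting polynomial has degree 2 and real coefficients as required.

p(z) = z^2 -3·z.


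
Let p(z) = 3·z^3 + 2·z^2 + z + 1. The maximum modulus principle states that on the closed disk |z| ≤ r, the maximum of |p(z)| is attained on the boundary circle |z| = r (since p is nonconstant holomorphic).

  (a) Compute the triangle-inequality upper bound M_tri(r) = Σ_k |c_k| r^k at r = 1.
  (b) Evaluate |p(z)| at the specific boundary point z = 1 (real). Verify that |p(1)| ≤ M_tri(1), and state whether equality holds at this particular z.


Coefficients: c_0 = 1, c_1 = 1, c_2 = 2, c_3 = 3. Radius r = 1.
Part (a). Triangle bound: M_tri(r) = Σ_k |c_k| r^k
  = |1|·1^0 + |1|·1^1 + |2|·1^2 + |3|·1^3
  = 1 + 1 + 2 + 3 = 7.
This bounds M(r) := max_{|z|=r} |p(z)| from above; equality holds iff all terms c_k z^k can be made to align in phase at a single z on |z|=r.
Part (b). At z = 1 (real, on the circle |z| = r):
  p(1) = (1)·1^0 + (1)·1^1 + (2)·1^2 + (3)·1^3 = 7.
  |p(1)| = 7.
Since all nonzero coefficients share the same sign, |p(1)| = 7 = M_tri(1); the triangle bound is attained at z = 1, so in fact M(r) = 7.

M_tri(1) = 7; |p(1)| = 7; equality at z=1: yes.


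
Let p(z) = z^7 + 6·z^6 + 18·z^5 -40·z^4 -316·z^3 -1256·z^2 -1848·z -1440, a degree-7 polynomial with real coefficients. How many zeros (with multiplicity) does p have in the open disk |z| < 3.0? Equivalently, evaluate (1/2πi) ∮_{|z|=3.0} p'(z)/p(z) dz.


The zeros of p are: (-1 + 3i), (-1 - 3i), (-1 + 1i), (-1 - 1i), (-3 + 3i), (-3 - 3i), 4.
Their magnitudes are: 3.162, 3.162, 1.414, 1.414, 4.243, 4.243, 4.
Zeros with |z| < R = 3.0: (-1 + 1i), (-1 - 1i).
Count = 2.
By the argument principle, (1/2πi) ∮_{|z|=R} p'(z)/p(z) dz equals exactly this count.

Number of zeros inside |z| < 3.0: 2.


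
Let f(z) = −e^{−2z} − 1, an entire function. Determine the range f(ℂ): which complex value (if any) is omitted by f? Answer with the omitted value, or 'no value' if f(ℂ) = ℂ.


Little Picard bounds the complement of f(ℂ) to at most one point.
e^{−2z} is never zero on ℂ, so -1·e^{−2z} takes every value in ℂ ∖ {0}. Adding -1 shifts the range to ℂ ∖ {-1}. Thus f omits exactly the value -1.

Omitted value: -1.


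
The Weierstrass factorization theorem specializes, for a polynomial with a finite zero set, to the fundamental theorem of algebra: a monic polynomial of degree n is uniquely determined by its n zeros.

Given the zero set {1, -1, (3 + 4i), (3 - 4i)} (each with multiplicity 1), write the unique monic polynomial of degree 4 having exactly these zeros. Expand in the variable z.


The polynomial is p(z) = ∏_{α ∈ S} (z − α), where S = {1, -1, (3 + 4i), (3 - 4i)}.
Expanding the product yields: p(z) = z^4 -6·z^3 + 24·z^2 + 6·z -25.
Note conjugate pairs combine to real quadratics: (z − (3+4i))(z − (3−4i)) = z² − 6z + 25.
The resulting polynomial has degree 4 and real coefficients as required.

p(z) = z^4 -6·z^3 + 24·z^2 + 6·z -25.


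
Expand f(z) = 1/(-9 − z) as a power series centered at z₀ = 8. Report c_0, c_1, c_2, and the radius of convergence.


Let w = z − z₀, so z = z₀ + w.
Then -9 − z = -9 − (z₀ + w) = (-9 − z₀) − w = -17 − w.
f(z) = 1/(-17 − w) = (1/(-17)) · 1/(1 − w/(-17)) = Σ_{n≥0} w^n / (-17)^(n+1).
So c_n = 1/(-17)^(n+1):
  c_0 = 1/(-17)^1 = -1/17.
  c_1 = 1/(-17)^2 = 1/289.
  c_2 = 1/(-17)^3 = -1/4913.
The series is valid for |w/d| < 1, i.e. |z − z₀| < |d|.
Radius of convergence: R = |-9 − z₀| = |-17| = 17 (distance from z₀ to the singularity z = -9).

c_0 = -1/17, c_1 = 1/289, c_2 = -1/4913; R = 17.


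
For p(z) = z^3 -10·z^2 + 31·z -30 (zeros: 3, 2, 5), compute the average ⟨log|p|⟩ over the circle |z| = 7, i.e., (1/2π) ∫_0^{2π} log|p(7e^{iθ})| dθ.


Zeros: 2, 3, 5; r = 7.
Inside |z| < r: 2, 3, 5. Outside (|z| ≥ r): ∅.
p(0) = -30, so log|p(0)| = log(30) = 3.4012.
Apply Jensen: I(r) = log|p(0)| + Σ_k log(r/|z_k|), summed over zeros inside |z| < r.
  log(r/|z_k|) for z_k = 3: log(7/3) = 0.8473
  log(r/|z_k|) for z_k = 2: log(7/2) = 1.2528
  log(r/|z_k|) for z_k = 5: log(7/5) = 0.3365
Sum over inside zeros: 2.4365.
I(r) = log|p(0)| + (inside sum) = 3.4012 + 2.4365 = 5.8377.
Closed form (all zeros inside, monic): I(r) = n·log(r) = 3·log(7) = 5.8377. ✓

I(r) ≈ 5.8377.


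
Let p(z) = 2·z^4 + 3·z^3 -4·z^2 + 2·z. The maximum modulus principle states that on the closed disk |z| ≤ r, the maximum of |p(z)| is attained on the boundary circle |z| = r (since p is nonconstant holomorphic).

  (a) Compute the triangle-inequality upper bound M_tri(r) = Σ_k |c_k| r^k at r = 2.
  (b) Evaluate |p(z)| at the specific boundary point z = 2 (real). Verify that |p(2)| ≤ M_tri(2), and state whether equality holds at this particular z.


Coefficients: c_0 = 0, c_1 = 2, c_2 = -4, c_3 = 3, c_4 = 2. Radius r = 2.
Part (a). Triangle bound: M_tri(r) = Σ_k |c_k| r^k
  = |0|·2^0 + |2|·2^1 + |-4|·2^2 + |3|·2^3 + |2|·2^4
  = 0 + 4 + 16 + 24 + 32 = 76.
This bounds M(r) := max_{|z|=r} |p(z)| from above; equality holds iff all terms c_k z^k can be made to align in phase at a single z on |z|=r.
Part (b). At z = 2 (real, on the circle |z| = r):
  p(2) = (0)·2^0 + (2)·2^1 + (-4)·2^2 + (3)·2^3 + (2)·2^4 = 44.
  |p(2)| = 44.
Check: |p(2)| = 44 ≤ 76 = M_tri(2). ✓ Equality does not hold at z = 2 (the coefficients have mixed signs, so the terms do not all align in phase there).

M_tri(2) = 76; |p(2)| = 44; equality at z=2: no.


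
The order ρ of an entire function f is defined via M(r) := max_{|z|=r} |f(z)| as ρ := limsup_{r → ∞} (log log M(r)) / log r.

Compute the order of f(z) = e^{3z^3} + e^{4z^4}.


Each summand is entire of order 3 and 4 respectively (as in the single-exponential case). The order of a sum is at most the max of the orders, so ρ ≤ 4. For the lower bound: on |z|=r choose arg z so that 4z^4 is real positive; then |e^{4z^4}| = e^{4r^4} while |e^{3z^3}| ≤ e^{3r^3} = o(e^{4r^4}). So |f| ≥ e^{4r^4}(1 − o(1)) and ρ ≥ 4. Hence ρ = max(3, 4) = 4.
Therefore ρ = 4.

Order ρ = 4.


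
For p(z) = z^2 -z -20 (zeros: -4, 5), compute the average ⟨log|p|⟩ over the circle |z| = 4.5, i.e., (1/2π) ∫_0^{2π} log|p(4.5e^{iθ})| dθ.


Zeros: -4, 5; r = 4.5.
Inside |z| < r: -4. Outside (|z| ≥ r): 5.
p(0) = -20, so log|p(0)| = log(20) = 2.9957.
Apply Jensen: I(r) = log|p(0)| + Σ_k log(r/|z_k|), summed over zeros inside |z| < r.
  log(r/|z_k|) for z_k = -4: log(4.5/4) = 0.1178
  Outside zeros (5) contribute nothing to the Jensen sum.
Sum over inside zeros: 0.1178.
I(r) = log|p(0)| + (inside sum) = 2.9957 + 0.1178 = 3.1135.
Note: since some zeros are outside |z| ≤ r, the simplified n·log(r) form does NOT apply — only the inside zeros contribute.

I(r) ≈ 3.1135.


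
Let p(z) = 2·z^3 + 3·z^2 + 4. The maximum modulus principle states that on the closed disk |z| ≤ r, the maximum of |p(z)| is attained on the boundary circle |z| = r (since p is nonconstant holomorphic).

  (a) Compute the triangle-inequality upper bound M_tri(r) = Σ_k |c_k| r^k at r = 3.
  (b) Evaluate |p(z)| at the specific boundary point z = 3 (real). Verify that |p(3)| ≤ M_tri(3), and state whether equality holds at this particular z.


Coefficients: c_0 = 4, c_1 = 0, c_2 = 3, c_3 = 2. Radius r = 3.
Part (a). Triangle bound: M_tri(r) = Σ_k |c_k| r^k
  = |4|·3^0 + |0|·3^1 + |3|·3^2 + |2|·3^3
  = 4 + 0 + 27 + 54 = 85.
This bounds M(r) := max_{|z|=r} |p(z)| from above; equality holds iff all terms c_k z^k can be made to align in phase at a single z on |z|=r.
Part (b). At z = 3 (real, on the circle |z| = r):
  p(3) = (4)·3^0 + (0)·3^1 + (3)·3^2 + (2)·3^3 = 85.
  |p(3)| = 85.
Since all nonzero coefficients share the same sign, |p(3)| = 85 = M_tri(3); the triangle bound is attained at z = 3, so in fact M(r) = 85.

M_tri(3) = 85; |p(3)| = 85; equality at z=3: yes.


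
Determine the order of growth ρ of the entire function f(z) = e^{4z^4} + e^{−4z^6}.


Each summand is entire of order 4 and 6 respectively (as in the single-exponential case). The order of a sum is at most the max of the orders, so ρ ≤ 6. For the lower bound: on |z|=r choose arg z so that -4z^6 is real positive; then |e^{-4z^6}| = e^{4r^6} while |e^{4z^4}| ≤ e^{4r^4} = o(e^{4r^6}). So |f| ≥ e^{4r^6}(1 − o(1)) and ρ ≥ 6. Hence ρ = max(4, 6) = 6.
Therefore ρ = 6.

Order ρ = 6.


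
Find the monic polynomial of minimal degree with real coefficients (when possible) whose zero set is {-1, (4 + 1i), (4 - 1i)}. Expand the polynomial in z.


The polynomial is p(z) = ∏_{α ∈ S} (z − α), where S = {-1, (4 + 1i), (4 - 1i)}.
Expanding the product yields: p(z) = z^3 -7·z^2 + 9·z + 17.
Note conjugate pairs combine to real quadratics: (z − (4+1i))(z − (4−1i)) = z² − 8z + 17.
The resulting polynomial has degree 3 and real coefficients as required.

p(z) = z^3 -7·z^2 + 9·z + 17.


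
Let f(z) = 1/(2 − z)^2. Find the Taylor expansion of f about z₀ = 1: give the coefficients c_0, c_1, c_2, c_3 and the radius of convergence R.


Let w = z − z₀, so z = z₀ + w.
Then 2 − z = 2 − (z₀ + w) = (2 − z₀) − w = 1 − w.
f(z) = 1/(1 − w)^2 = (1/(1)^2) · (1 − w/(1))^{−2}.
By the binomial series (1−u)^{−2} = Σ_{n≥0} C(n+1, 1) u^n for |u|<1, with u = w/(1):
  c_n = C(n+1, 1) / (1)^(n+2).
  c_0 = 1/(1)^2 = 1.
  c_1 = 2/(1)^3 = 2.
  c_2 = 3/(1)^4 = 3.
  c_3 = 4/(1)^5 = 4.
The series is valid for |w/d| < 1, i.e. |z − z₀| < |d|.
Radius of convergence: R = |2 − z₀| = |1| = 1 (distance from z₀ to the singularity z = 2).

c_0 = 1, c_1 = 2, c_2 = 3, c_3 = 4; R = 1.


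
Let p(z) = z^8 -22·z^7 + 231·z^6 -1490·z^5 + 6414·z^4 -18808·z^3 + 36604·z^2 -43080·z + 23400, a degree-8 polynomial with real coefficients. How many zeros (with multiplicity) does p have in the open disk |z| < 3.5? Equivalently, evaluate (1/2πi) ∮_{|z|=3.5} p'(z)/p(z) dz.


The zeros of p are: (2 + 3i), (2 - 3i), (3 + 1i), (3 - 1i), (3 + 1i), (3 - 1i), (3 + 3i), (3 - 3i).
Their magnitudes are: 3.606, 3.606, 3.162, 3.162, 3.162, 3.162, 4.243, 4.243.
Zeros with |z| < R = 3.5: (3 + 1i), (3 - 1i), (3 + 1i), (3 - 1i).
Count = 4.
By the argument principle, (1/2πi) ∮_{|z|=R} p'(z)/p(z) dz equals exactly this count.

Number of zeros inside |z| < 3.5: 4.


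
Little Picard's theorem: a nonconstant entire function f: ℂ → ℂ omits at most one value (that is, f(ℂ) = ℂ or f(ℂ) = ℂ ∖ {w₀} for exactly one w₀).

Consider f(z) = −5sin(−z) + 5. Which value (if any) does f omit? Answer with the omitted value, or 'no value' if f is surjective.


Little Picard bounds the complement of f(ℂ) to at most one point.
sin is entire and surjective onto ℂ: for every w ∈ ℂ, sin(ζ) = w has a solution ζ ∈ ℂ (e.g., via the complex inverse arcsin). With ζ = −z this gives z = ζ/(-1). Then -5·sin(−z) takes every value in -5·ℂ = ℂ, and adding 5 is a bijection of ℂ. So f is surjective and omits no value. (Note: only on the real line is sin bounded by [−1, 1].)

Omitted value: no value.


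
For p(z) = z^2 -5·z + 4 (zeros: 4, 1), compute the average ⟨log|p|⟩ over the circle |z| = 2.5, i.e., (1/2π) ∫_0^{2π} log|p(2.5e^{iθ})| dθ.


Zeros: 1, 4; r = 2.5.
Inside |z| < r: 1. Outside (|z| ≥ r): 4.
p(0) = 4, so log|p(0)| = log(4) = 1.3863.
Apply Jensen: I(r) = log|p(0)| + Σ_k log(r/|z_k|), summed over zeros inside |z| < r.
  log(r/|z_k|) for z_k = 1: log(2.5/1) = 0.9163
  Outside zeros (4) contribute nothing to the Jensen sum.
Sum over inside zeros: 0.9163.
I(r) = log|p(0)| + (inside sum) = 1.3863 + 0.9163 = 2.3026.
Note: since some zeros are outside |z| ≤ r, the simplified n·log(r) form does NOT apply — only the inside zeros contribute.

I(r) ≈ 2.3026.


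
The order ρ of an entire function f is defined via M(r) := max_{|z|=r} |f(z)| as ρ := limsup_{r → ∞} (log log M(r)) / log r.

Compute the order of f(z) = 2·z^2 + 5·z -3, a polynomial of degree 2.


|f(z)| ≤ Σ|c_k|·r^k = O(r^2) as r → ∞. Polynomial growth is O(e^{r^ε}) for every ε > 0 (since r^2/e^{r^ε} → 0), so ρ ≤ ε for all ε > 0, i.e. ρ = 0. Every nonconstant polynomial has order 0.
Therefore ρ = 0.

Order ρ = 0.


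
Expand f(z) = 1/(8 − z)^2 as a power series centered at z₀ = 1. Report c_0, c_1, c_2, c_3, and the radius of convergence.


Let w = z − z₀, so z = z₀ + w.
Then 8 − z = 8 − (z₀ + w) = (8 − z₀) − w = 7 − w.
f(z) = 1/(7 − w)^2 = (1/(7)^2) · (1 − w/(7))^{−2}.
By the binomial series (1−u)^{−2} = Σ_{n≥0} C(n+1, 1) u^n for |u|<1, with u = w/(7):
  c_n = C(n+1, 1) / (7)^(n+2).
  c_0 = 1/(7)^2 = 1/49.
  c_1 = 2/(7)^3 = 2/343.
  c_2 = 3/(7)^4 = 3/2401.
  c_3 = 4/(7)^5 = 4/16807.
The series is valid for |w/d| < 1, i.e. |z − z₀| < |d|.
Radius of convergence: R = |8 − z₀| = |7| = 7 (distance from z₀ to the singularity z = 8).

c_0 = 1/49, c_1 = 2/343, c_2 = 3/2401, c_3 = 4/16807; R = 7.


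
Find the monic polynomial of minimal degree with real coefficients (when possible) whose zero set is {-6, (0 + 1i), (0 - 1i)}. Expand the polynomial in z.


The polynomial is p(z) = ∏_{α ∈ S} (z − α), where S = {-6, (0 + 1i), (0 - 1i)}.
Expanding the product yields: p(z) = z^3 + 6·z^2 + z + 6.
Note conjugate pairs combine to real quadratics: (z − (0+1i))(z − (0−1i)) = z² + 1.
The resulting polynomial has degree 3 and real coefficients as required.

p(z) = z^3 + 6·z^2 + z + 6.


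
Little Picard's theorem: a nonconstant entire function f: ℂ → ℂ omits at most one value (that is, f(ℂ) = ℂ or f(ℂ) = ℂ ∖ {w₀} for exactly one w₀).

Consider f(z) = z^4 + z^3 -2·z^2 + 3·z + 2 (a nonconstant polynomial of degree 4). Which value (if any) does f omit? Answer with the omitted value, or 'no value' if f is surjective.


Little Picard bounds the complement of f(ℂ) to at most one point.
For every w ∈ ℂ, the equation p(z) − w = 0 is a nonconstant polynomial in z and hence has at least one root by the fundamental theorem of algebra. So p is surjective onto ℂ, omitting no value.

Omitted value: no value.
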